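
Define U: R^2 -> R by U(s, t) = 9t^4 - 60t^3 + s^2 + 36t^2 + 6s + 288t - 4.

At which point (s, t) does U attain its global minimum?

U(s,t) separates as P(s) + Q(t) − 4, so its minimum is min P + min Q − 4.
P'(s) = 2s + 6 vanishes at s ∈ {-3}; Q'(t) = 36(t - 4)(t - 2)(t + 1) vanishes at t ∈ {-1, 2, 4}.
Local minima of P (where P''>0): P(-3)=-9. Local minima of Q: Q(-1)=-183, Q(4)=192.
So the global minimum of U is P(-3) + Q(-1) − 4 = -9 − 183 − 4 = -196, attained at (-3, -1).

(-3, -1)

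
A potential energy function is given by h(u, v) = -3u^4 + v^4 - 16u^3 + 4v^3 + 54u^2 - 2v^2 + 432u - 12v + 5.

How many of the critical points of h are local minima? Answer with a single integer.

2

h separates as a function of u plus a function of v, so ∇h=0 decouples.
∂h/∂u = -12(u - 3)(u + 3)(u + 4) = 0 at u ∈ {-4, -3, 3}; ∂h/∂v = 4(v - 1)(v + 1)(v + 3) = 0 at v ∈ {-3, -1, 1}.
The Hessian is diagonal: diag(h_uu, h_vv). Second derivatives: h_uu(-4)=-84, h_uu(-3)=72, h_uu(3)=-504; h_vv(-3)=32, h_vv(-1)=-16, h_vv(1)=32.
Local minima occur where both diagonal entries positive: (-3, -3), (-3, 1). Count: 2.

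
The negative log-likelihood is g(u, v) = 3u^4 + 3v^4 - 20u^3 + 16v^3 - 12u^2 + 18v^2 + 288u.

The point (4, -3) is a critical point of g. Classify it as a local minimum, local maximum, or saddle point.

local minimum

The mixed partial ∂²g/∂u∂v is 0, so the Hessian at any point is diag(g_uu, g_vv) = diag(12(3u^2 - 10u - 2), 12(3v^2 + 8v + 3)).
At (4, -3): H = diag(72, 72).
Both eigenvalues are positive, so H is positive definite: a local minimum.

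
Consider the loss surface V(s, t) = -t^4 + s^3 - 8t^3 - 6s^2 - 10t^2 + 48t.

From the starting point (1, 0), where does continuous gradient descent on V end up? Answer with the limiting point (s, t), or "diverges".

(4, -3)

V is separable, so gradient descent decouples: s follows -∂V/∂s, t follows -∂V/∂t.
∂V/∂s = 3s(s - 4); at s=1 this is -9, so s increases.
∂V/∂t = -4(t - 1)(t + 3)(t + 4); at t=0 this is 48, so t decreases.
s converges to its nearest critical value 4 (a local min of the s-part); t converges to -3. The iterate converges to (4, -3).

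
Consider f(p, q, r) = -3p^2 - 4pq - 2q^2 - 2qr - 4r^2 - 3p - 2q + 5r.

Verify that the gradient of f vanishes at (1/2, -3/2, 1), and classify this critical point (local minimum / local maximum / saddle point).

∇f = (-6p - 4q - 3, -4p - 4q - 2r - 2, -2q - 8r + 5); substituting (1/2, -3/2, 1) gives ∇f = (0, 0, 0), so (1/2, -3/2, 1) is indeed a critical point.
The Hessian is constant: H = [[-6, -4, 0], [-4, -4, -2], [0, -2, -8]].
Leading principal minors: Δ₁ = -6, Δ₂ = 8, Δ₃ = -40.
The minors alternate sign starting negative (−, +, −), so H is negative definite: a local maximum.

local maximum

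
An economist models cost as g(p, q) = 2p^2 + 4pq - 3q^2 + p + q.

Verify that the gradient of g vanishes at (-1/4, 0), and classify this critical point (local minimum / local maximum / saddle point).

∇g = (4p + 4q + 1, 4p - 6q + 1); substituting (-1/4, 0) gives ∇g = (0, 0), so (-1/4, 0) is indeed a critical point.
The Hessian of g is constant: H = [[4, 4], [4, -6]].
det(H) = 4·(-6) − 4² = -40.
Since det(H) < 0, H is indefinite and the critical point is a saddle point.

saddle point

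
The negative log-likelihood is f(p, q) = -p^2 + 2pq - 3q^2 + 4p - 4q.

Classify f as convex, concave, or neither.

concave

f is quadratic, so its Hessian is the constant matrix H = [[-2, 2], [2, -6]].
det(H) = 8, tr(H) = -8.
det(H) > 0 and tr(H) < 0, so H is negative definite everywhere: concave.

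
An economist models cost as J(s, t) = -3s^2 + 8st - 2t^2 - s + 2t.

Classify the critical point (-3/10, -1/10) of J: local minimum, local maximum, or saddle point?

The Hessian of J is constant: H = [[-6, 8], [8, -4]].
det(H) = (-6)·(-4) − 8² = -40.
Since det(H) < 0, H is indefinite and the critical point is a saddle point.

saddle point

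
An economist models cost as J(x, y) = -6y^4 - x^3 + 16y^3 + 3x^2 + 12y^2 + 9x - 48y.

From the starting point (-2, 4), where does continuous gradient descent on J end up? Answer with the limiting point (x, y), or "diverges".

diverges

J is separable, so gradient descent decouples: x follows -∂J/∂x, y follows -∂J/∂y.
∂J/∂x = -3(x - 3)(x + 1); at x=-2 this is -15, so x increases.
∂J/∂y = -24(y - 2)(y - 1)(y + 1); at y=4 this is -720, so y increases.
The y-coordinate has no critical point in that direction and runs off to infinity.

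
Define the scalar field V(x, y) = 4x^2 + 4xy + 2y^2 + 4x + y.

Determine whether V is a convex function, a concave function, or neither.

convex

V is quadratic, so its Hessian is the constant matrix H = [[8, 4], [4, 4]].
det(H) = 16, tr(H) = 12.
det(H) > 0 and tr(H) > 0, so H is positive definite everywhere: convex.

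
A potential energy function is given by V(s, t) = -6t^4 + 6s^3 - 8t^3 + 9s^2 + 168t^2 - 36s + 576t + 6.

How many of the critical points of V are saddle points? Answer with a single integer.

V separates as a function of s plus a function of t, so ∇V=0 decouples.
∂V/∂s = 18(s - 1)(s + 2) = 0 at s ∈ {-2, 1}; ∂V/∂t = -24(t - 4)(t + 2)(t + 3) = 0 at t ∈ {-3, -2, 4}.
The Hessian is diagonal: diag(V_ss, V_tt). Second derivatives: V_ss(-2)=-54, V_ss(1)=54; V_tt(-3)=-168, V_tt(-2)=144, V_tt(4)=-1008.
Saddle points occur where the two diagonal entries have opposite signs: (-2, -2), (1, -3), (1, 4). Count: 3.

3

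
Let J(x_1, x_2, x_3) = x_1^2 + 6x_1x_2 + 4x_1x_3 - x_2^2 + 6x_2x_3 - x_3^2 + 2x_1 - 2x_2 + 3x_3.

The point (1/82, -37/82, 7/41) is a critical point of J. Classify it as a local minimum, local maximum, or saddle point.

saddle point

The Hessian is constant: H = [[2, 6, 4], [6, -2, 6], [4, 6, -2]].
Leading principal minors: Δ₁ = 2, Δ₂ = -40, Δ₃ = 328.
The minors fit neither the all-positive nor the alternating-sign pattern, so H is indefinite: a saddle point.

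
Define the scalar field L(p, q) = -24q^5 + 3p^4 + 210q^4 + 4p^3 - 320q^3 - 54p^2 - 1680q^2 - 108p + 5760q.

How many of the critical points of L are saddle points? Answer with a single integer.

6

L separates as a function of p plus a function of q, so ∇L=0 decouples.
∂L/∂p = 12(p - 3)(p + 1)(p + 3) = 0 at p ∈ {-3, -1, 3}; ∂L/∂q = -120(q - 4)(q - 3)(q - 2)(q + 2) = 0 at q ∈ {-2, 2, 3, 4}.
The Hessian is diagonal: diag(L_pp, L_qq). Second derivatives: L_pp(-3)=144, L_pp(-1)=-96, L_pp(3)=288; L_qq(-2)=14400, L_qq(2)=-960, L_qq(3)=600, L_qq(4)=-1440.
Saddle points occur where the two diagonal entries have opposite signs: (-3, 2), (-3, 4), (-1, -2), (-1, 3), (3, 2), (3, 4). Count: 6.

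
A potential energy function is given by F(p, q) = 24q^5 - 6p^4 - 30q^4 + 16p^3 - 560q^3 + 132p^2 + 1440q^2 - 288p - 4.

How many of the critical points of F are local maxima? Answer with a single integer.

F separates as a function of p plus a function of q, so ∇F=0 decouples.
∂F/∂p = -24(p - 4)(p - 1)(p + 3) = 0 at p ∈ {-3, 1, 4}; ∂F/∂q = 120q(q - 3)(q - 2)(q + 4) = 0 at q ∈ {-4, 0, 2, 3}.
The Hessian is diagonal: diag(F_pp, F_qq). Second derivatives: F_pp(-3)=-672, F_pp(1)=288, F_pp(4)=-504; F_qq(-4)=-20160, F_qq(0)=2880, F_qq(2)=-1440, F_qq(3)=2520.
Local maxima occur where both diagonal entries negative: (-3, -4), (-3, 2), (4, -4), (4, 2). Count: 4.

4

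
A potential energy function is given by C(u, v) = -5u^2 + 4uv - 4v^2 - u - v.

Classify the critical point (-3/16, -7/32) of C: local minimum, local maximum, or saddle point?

local maximum

The Hessian of C is constant: H = [[-10, 4], [4, -8]].
det(H) = (-10)·(-8) − 4² = 64.
det(H) > 0 and tr(H) = -18 < 0, so H is negative definite and the point is a local maximum.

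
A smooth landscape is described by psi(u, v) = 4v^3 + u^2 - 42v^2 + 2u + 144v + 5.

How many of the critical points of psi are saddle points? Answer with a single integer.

psi separates as a function of u plus a function of v, so ∇psi=0 decouples.
∂psi/∂u = 2(u + 1) = 0 at u ∈ {-1}; ∂psi/∂v = 12(v - 4)(v - 3) = 0 at v ∈ {3, 4}.
The Hessian is diagonal: diag(psi_uu, psi_vv). Second derivatives: psi_uu(-1)=2; psi_vv(3)=-12, psi_vv(4)=12.
Saddle points occur where the two diagonal entries have opposite signs: (-1, 3). Count: 1.

1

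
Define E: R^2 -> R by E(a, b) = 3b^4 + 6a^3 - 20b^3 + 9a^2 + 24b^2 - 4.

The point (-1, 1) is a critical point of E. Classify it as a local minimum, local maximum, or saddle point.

The mixed partial ∂²E/∂a∂b is 0, so the Hessian at any point is diag(E_aa, E_bb) = diag(18(2a + 1), 12(3b^2 - 10b + 4)).
At (-1, 1): H = diag(-18, -36).
Both eigenvalues are negative, so H is negative definite: a local maximum.

local maximum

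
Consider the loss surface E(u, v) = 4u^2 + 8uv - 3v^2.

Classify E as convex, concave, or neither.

E is quadratic, so its Hessian is the constant matrix H = [[8, 8], [8, -6]].
det(H) = -112, tr(H) = 2.
det(H) < 0, so H is indefinite: neither convex nor concave.

neither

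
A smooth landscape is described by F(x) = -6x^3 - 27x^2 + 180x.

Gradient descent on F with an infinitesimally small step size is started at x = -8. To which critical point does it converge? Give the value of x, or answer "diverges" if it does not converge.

F'(x) = -18(x - 2)(x + 5), so F'(-8) = -540.
Gradient descent moves in the -F' direction, i.e. x is increasing.
The nearest critical point in that direction is x = -5, where F'' = 126 > 0 (a local minimum). The iterate converges there.

-5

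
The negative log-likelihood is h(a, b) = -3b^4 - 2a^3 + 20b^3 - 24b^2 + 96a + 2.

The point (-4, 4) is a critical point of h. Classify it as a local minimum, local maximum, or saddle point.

saddle point

The mixed partial ∂²h/∂a∂b is 0, so the Hessian at any point is diag(h_aa, h_bb) = diag(-12a, 12(-3b^2 + 10b - 4)).
At (-4, 4): H = diag(48, -144).
The eigenvalues have opposite signs, so H is indefinite: a saddle point.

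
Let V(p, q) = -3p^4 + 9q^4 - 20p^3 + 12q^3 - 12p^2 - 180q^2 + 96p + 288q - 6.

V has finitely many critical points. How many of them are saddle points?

5

V separates as a function of p plus a function of q, so ∇V=0 decouples.
∂V/∂p = -12(p - 1)(p + 2)(p + 4) = 0 at p ∈ {-4, -2, 1}; ∂V/∂q = 36(q - 2)(q - 1)(q + 4) = 0 at q ∈ {-4, 1, 2}.
The Hessian is diagonal: diag(V_pp, V_qq). Second derivatives: V_pp(-4)=-120, V_pp(-2)=72, V_pp(1)=-180; V_qq(-4)=1080, V_qq(1)=-180, V_qq(2)=216.
Saddle points occur where the two diagonal entries have opposite signs: (-4, -4), (-4, 2), (-2, 1), (1, -4), (1, 2). Count: 5.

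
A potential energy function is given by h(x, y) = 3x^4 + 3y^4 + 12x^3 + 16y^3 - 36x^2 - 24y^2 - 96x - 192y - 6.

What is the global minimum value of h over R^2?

-502

h(x,y) separates as P(x) + Q(y) − 6, so its minimum is min P + min Q − 6.
P'(x) = 12(x - 2)(x + 1)(x + 4) vanishes at x ∈ {-4, -1, 2}; Q'(y) = 12(y - 2)(y + 2)(y + 4) vanishes at y ∈ {-4, -2, 2}.
Local minima of P (where P''>0): P(-4)=-192, P(2)=-192. Local minima of Q: Q(-4)=128, Q(2)=-304.
So the global minimum of h is P(-4) + Q(2) − 6 = -192 − 304 − 6 = -502, attained at (-4, 2).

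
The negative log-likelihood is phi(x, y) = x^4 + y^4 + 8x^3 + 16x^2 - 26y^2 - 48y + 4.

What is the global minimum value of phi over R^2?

-348

phi(x,y) separates as P(x) + Q(y) + 4, so its minimum is min P + min Q + 4.
P'(x) = 4x(x + 2)(x + 4) vanishes at x ∈ {-4, -2, 0}; Q'(y) = 4(y - 4)(y + 1)(y + 3) vanishes at y ∈ {-3, -1, 4}.
Local minima of P (where P''>0): P(-4)=0, P(0)=0. Local minima of Q: Q(-3)=-9, Q(4)=-352.
So the global minimum of phi is P(-4) + Q(4) + 4 = 0 − 352 + 4 = -348, attained at (-4, 4).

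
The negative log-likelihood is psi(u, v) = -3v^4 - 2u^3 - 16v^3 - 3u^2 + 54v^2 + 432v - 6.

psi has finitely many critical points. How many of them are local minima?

1

psi separates as a function of u plus a function of v, so ∇psi=0 decouples.
∂psi/∂u = -6u(u + 1) = 0 at u ∈ {-1, 0}; ∂psi/∂v = -12(v - 3)(v + 3)(v + 4) = 0 at v ∈ {-4, -3, 3}.
The Hessian is diagonal: diag(psi_uu, psi_vv). Second derivatives: psi_uu(-1)=6, psi_uu(0)=-6; psi_vv(-4)=-84, psi_vv(-3)=72, psi_vv(3)=-504.
Local minima occur where both diagonal entries positive: (-1, -3). Count: 1.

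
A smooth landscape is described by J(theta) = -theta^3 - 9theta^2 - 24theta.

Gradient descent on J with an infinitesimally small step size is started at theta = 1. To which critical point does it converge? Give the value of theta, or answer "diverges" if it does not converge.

J'(theta) = -3(theta + 2)(theta + 4), so J'(1) = -45.
Gradient descent moves in the -J' direction, i.e. theta is increasing.
There is no critical point above theta=1, and J' keeps the same sign, so the iterate runs off to +∞.

diverges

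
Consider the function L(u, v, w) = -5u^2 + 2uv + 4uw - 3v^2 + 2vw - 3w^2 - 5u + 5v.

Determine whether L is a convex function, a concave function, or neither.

concave

L is quadratic, so its Hessian is the constant matrix H = [[-10, 2, 4], [2, -6, 2], [4, 2, -6]].
Leading principal minors: -10, 56, -168.
Signs alternate −, +, − ⇒ H ≺ 0 ⇒ concave.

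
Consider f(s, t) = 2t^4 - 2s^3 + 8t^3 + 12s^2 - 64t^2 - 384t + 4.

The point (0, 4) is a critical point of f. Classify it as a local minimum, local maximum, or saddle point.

The mixed partial ∂²f/∂s∂t is 0, so the Hessian at any point is diag(f_ss, f_tt) = diag(12(-s + 2), 8(3t^2 + 6t - 16)).
At (0, 4): H = diag(24, 448).
Both eigenvalues are positive, so H is positive definite: a local minimum.

local minimum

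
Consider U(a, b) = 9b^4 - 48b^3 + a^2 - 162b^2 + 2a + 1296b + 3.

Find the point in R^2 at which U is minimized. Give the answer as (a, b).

(-1, -3)

U(a,b) separates as P(a) + Q(b) + 3, so its minimum is min P + min Q + 3.
P'(a) = 2a + 2 vanishes at a ∈ {-1}; Q'(b) = 36(b - 4)(b - 3)(b + 3) vanishes at b ∈ {-3, 3, 4}.
Local minima of P (where P''>0): P(-1)=-1. Local minima of Q: Q(-3)=-3321, Q(4)=1824.
So the global minimum of U is P(-1) + Q(-3) + 3 = -1 − 3321 + 3 = -3319, attained at (-1, -3).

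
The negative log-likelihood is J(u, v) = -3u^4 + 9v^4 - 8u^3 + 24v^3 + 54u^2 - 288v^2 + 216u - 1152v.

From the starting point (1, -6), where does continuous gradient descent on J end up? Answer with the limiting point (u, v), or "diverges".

J is separable, so gradient descent decouples: u follows -∂J/∂u, v follows -∂J/∂v.
∂J/∂u = -12(u - 3)(u + 2)(u + 3); at u=1 this is 288, so u decreases.
∂J/∂v = 36(v - 4)(v + 2)(v + 4); at v=-6 this is -2880, so v increases.
u converges to its nearest critical value -2 (a local min of the u-part); v converges to -4. The iterate converges to (-2, -4).

(-2, -4)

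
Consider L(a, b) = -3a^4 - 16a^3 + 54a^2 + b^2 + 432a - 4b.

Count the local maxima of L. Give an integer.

0

L separates as a function of a plus a function of b, so ∇L=0 decouples.
∂L/∂a = -12(a - 3)(a + 3)(a + 4) = 0 at a ∈ {-4, -3, 3}; ∂L/∂b = 2(b - 2) = 0 at b ∈ {2}.
The Hessian is diagonal: diag(L_aa, L_bb). Second derivatives: L_aa(-4)=-84, L_aa(-3)=72, L_aa(3)=-504; L_bb(2)=2.
Local maxima occur where both diagonal entries negative: none. Count: 0.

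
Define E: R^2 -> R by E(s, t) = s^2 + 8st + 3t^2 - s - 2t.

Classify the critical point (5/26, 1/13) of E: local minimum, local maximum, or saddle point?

saddle point

The Hessian of E is constant: H = [[2, 8], [8, 6]].
det(H) = 2·6 − 8² = -52.
Since det(H) < 0, H is indefinite and the critical point is a saddle point.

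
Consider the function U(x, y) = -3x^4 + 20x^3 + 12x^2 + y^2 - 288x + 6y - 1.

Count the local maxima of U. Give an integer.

0

U separates as a function of x plus a function of y, so ∇U=0 decouples.
∂U/∂x = -12(x - 4)(x - 3)(x + 2) = 0 at x ∈ {-2, 3, 4}; ∂U/∂y = 2(y + 3) = 0 at y ∈ {-3}.
The Hessian is diagonal: diag(U_xx, U_yy). Second derivatives: U_xx(-2)=-360, U_xx(3)=60, U_xx(4)=-72; U_yy(-3)=2.
Local maxima occur where both diagonal entries negative: none. Count: 0.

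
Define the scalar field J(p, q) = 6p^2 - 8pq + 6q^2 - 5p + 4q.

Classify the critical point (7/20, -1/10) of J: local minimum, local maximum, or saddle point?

local minimum

The Hessian of J is constant: H = [[12, -8], [-8, 12]].
det(H) = 12·12 − (-8)² = 80.
det(H) > 0 and tr(H) = 24 > 0, so H is positive definite and the point is a local minimum.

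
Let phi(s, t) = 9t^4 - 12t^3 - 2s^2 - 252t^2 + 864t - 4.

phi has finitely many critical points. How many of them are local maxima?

phi separates as a function of s plus a function of t, so ∇phi=0 decouples.
∂phi/∂s = -4s = 0 at s ∈ {0}; ∂phi/∂t = 36(t - 3)(t - 2)(t + 4) = 0 at t ∈ {-4, 2, 3}.
The Hessian is diagonal: diag(phi_ss, phi_tt). Second derivatives: phi_ss(0)=-4; phi_tt(-4)=1512, phi_tt(2)=-216, phi_tt(3)=252.
Local maxima occur where both diagonal entries negative: (0, 2). Count: 1.

1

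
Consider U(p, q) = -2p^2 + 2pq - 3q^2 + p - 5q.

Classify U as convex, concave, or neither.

U is quadratic, so its Hessian is the constant matrix H = [[-4, 2], [2, -6]].
det(H) = 20, tr(H) = -10.
det(H) > 0 and tr(H) < 0, so H is negative definite everywhere: concave.

concave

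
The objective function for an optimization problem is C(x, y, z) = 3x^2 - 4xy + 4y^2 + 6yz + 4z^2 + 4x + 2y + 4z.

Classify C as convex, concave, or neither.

convex

C is quadratic, so its Hessian is the constant matrix H = [[6, -4, 0], [-4, 8, 6], [0, 6, 8]].
Leading principal minors: 6, 32, 40.
All positive ⇒ H ≻ 0 ⇒ convex.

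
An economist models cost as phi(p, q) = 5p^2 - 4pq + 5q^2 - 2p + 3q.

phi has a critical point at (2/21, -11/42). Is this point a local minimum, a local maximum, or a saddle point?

The Hessian of phi is constant: H = [[10, -4], [-4, 10]].
det(H) = 10·10 − (-4)² = 84.
det(H) > 0 and tr(H) = 20 > 0, so H is positive definite and the point is a local minimum.

local minimum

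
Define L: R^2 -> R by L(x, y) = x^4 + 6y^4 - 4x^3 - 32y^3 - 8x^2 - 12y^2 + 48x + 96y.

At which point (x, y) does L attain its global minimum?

L(x,y) separates as P(x) + Q(y), so its minimum is min P + min Q.
P'(x) = 4(x - 3)(x - 2)(x + 2) vanishes at x ∈ {-2, 2, 3}; Q'(y) = 24(y - 4)(y - 1)(y + 1) vanishes at y ∈ {-1, 1, 4}.
Local minima of P (where P''>0): P(-2)=-80, P(3)=45. Local minima of Q: Q(-1)=-70, Q(4)=-320.
So the global minimum of L is P(-2) + Q(4) = -80 − 320 = -400, attained at (-2, 4).

(-2, 4)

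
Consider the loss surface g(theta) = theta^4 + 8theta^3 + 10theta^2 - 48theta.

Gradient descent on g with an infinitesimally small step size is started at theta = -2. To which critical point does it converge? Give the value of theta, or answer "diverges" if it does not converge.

1

g'(theta) = 4(theta - 1)(theta + 3)(theta + 4), so g'(-2) = -24.
Gradient descent moves in the -g' direction, i.e. theta is increasing.
The nearest critical point in that direction is theta = 1, where g'' = 80 > 0 (a local minimum). The iterate converges there.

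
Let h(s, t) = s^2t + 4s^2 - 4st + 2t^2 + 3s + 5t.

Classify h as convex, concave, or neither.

neither

The term s^2t is cubic, so the Hessian is not constant.
∂²h/∂s² = 2t + 8, which takes both signs as t varies (negative for sufficiently negative t). A diagonal entry of the Hessian changing sign means the Hessian is neither positive- nor negative-semidefinite on all of R^2.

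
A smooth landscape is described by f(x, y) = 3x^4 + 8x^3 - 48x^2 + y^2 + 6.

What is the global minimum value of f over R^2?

f(x,y) separates as P(x) + Q(y) + 6, so its minimum is min P + min Q + 6.
P'(x) = 12x(x - 2)(x + 4) vanishes at x ∈ {-4, 0, 2}; Q'(y) = 2y vanishes at y ∈ {0}.
Local minima of P (where P''>0): P(-4)=-512, P(2)=-80. Local minima of Q: Q(0)=0.
So the global minimum of f is P(-4) + Q(0) + 6 = -512 + 0 + 6 = -506, attained at (-4, 0).

-506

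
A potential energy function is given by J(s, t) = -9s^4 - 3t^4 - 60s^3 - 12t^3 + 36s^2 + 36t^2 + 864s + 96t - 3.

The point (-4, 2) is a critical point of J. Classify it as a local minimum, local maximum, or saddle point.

The mixed partial ∂²J/∂s∂t is 0, so the Hessian at any point is diag(J_ss, J_tt) = diag(36(-3s^2 - 10s + 2), 36(-t^2 - 2t + 2)).
At (-4, 2): H = diag(-216, -216).
Both eigenvalues are negative, so H is negative definite: a local maximum.

local maximum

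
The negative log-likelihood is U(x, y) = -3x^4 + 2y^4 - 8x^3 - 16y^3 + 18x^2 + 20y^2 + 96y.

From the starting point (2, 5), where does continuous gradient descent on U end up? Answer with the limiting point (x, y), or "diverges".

diverges

U is separable, so gradient descent decouples: x follows -∂U/∂x, y follows -∂U/∂y.
∂U/∂x = -12x(x - 1)(x + 3); at x=2 this is -120, so x increases.
∂U/∂y = 8(y - 4)(y - 3)(y + 1); at y=5 this is 96, so y decreases.
The x-coordinate has no critical point in that direction and runs off to infinity.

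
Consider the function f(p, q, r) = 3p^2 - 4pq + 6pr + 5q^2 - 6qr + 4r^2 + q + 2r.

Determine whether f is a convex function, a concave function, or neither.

f is quadratic, so its Hessian is the constant matrix H = [[6, -4, 6], [-4, 10, -6], [6, -6, 8]].
Leading principal minors: 6, 44, 64.
All positive ⇒ H ≻ 0 ⇒ convex.

convex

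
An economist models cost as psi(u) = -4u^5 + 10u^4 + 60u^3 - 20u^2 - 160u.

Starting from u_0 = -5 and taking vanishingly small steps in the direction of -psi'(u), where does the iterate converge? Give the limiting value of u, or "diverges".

-2

psi'(u) = -20(u - 4)(u - 1)(u + 1)(u + 2), so psi'(-5) = -12960.
Gradient descent moves in the -psi' direction, i.e. u is increasing.
The nearest critical point in that direction is u = -2, where psi'' = 360 > 0 (a local minimum). The iterate converges there.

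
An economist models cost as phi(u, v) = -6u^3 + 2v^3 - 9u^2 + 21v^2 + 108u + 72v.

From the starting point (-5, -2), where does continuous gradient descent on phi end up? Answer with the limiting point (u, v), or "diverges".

(-3, -3)

phi is separable, so gradient descent decouples: u follows -∂phi/∂u, v follows -∂phi/∂v.
∂phi/∂u = -18(u - 2)(u + 3); at u=-5 this is -252, so u increases.
∂phi/∂v = 6(v + 3)(v + 4); at v=-2 this is 12, so v decreases.
u converges to its nearest critical value -3 (a local min of the u-part); v converges to -3. The iterate converges to (-3, -3).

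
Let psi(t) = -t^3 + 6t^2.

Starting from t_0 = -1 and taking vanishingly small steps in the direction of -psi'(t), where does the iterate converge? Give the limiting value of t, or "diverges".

psi'(t) = -3t(t - 4), so psi'(-1) = -15.
Gradient descent moves in the -psi' direction, i.e. t is increasing.
The nearest critical point in that direction is t = 0, where psi'' = 12 > 0 (a local minimum). The iterate converges there.

0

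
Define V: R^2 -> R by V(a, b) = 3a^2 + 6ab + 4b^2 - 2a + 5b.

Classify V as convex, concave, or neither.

V is quadratic, so its Hessian is the constant matrix H = [[6, 6], [6, 8]].
det(H) = 12, tr(H) = 14.
det(H) > 0 and tr(H) > 0, so H is positive definite everywhere: convex.

convex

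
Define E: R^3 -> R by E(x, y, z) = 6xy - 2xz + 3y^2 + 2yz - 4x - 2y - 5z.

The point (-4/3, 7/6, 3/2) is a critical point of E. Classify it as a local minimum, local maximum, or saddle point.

saddle point

The Hessian is constant: H = [[0, 6, -2], [6, 6, 2], [-2, 2, 0]].
Leading principal minors: Δ₁ = 0, Δ₂ = -36, Δ₃ = -72.
The minors fit neither the all-positive nor the alternating-sign pattern, so H is indefinite: a saddle point.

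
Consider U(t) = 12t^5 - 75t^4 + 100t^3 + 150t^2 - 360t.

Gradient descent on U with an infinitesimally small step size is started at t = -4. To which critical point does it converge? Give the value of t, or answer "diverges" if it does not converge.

U'(t) = 60(t - 3)(t - 2)(t - 1)(t + 1), so U'(-4) = 37800.
Gradient descent moves in the -U' direction, i.e. t is decreasing.
There is no critical point below t=-4, and U' keeps the same sign, so the iterate runs off to −∞.

diverges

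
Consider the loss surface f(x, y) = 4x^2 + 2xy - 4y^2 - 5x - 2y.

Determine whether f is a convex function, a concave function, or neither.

neither

f is quadratic, so its Hessian is the constant matrix H = [[8, 2], [2, -8]].
det(H) = -68, tr(H) = 0.
det(H) < 0, so H is indefinite: neither convex nor concave.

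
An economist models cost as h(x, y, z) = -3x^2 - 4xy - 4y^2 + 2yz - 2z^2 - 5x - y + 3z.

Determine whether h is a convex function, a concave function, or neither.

concave

h is quadratic, so its Hessian is the constant matrix H = [[-6, -4, 0], [-4, -8, 2], [0, 2, -4]].
Leading principal minors: -6, 32, -104.
Signs alternate −, +, − ⇒ H ≺ 0 ⇒ concave.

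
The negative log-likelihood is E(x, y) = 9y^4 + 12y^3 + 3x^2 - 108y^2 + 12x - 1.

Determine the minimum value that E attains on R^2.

E(x,y) separates as P(x) + Q(y) − 1, so its minimum is min P + min Q − 1.
P'(x) = 6x + 12 vanishes at x ∈ {-2}; Q'(y) = 36y(y - 2)(y + 3) vanishes at y ∈ {-3, 0, 2}.
Local minima of P (where P''>0): P(-2)=-12. Local minima of Q: Q(-3)=-567, Q(2)=-192.
So the global minimum of E is P(-2) + Q(-3) − 1 = -12 − 567 − 1 = -580, attained at (-2, -3).

-580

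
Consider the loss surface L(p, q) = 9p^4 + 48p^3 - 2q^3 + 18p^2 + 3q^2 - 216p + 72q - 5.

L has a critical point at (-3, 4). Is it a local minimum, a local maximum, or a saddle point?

saddle point

The mixed partial ∂²L/∂p∂q is 0, so the Hessian at any point is diag(L_pp, L_qq) = diag(36(3p^2 + 8p + 1), 6(-2q + 1)).
At (-3, 4): H = diag(144, -42).
The eigenvalues have opposite signs, so H is indefinite: a saddle point.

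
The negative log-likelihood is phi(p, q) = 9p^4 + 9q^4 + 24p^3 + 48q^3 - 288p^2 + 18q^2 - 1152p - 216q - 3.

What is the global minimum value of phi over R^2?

phi(p,q) separates as A(p) + B(q) − 3, so its minimum is min A + min B − 3.
A'(p) = 36(p - 4)(p + 2)(p + 4) vanishes at p ∈ {-4, -2, 4}; B'(q) = 36(q - 1)(q + 2)(q + 3) vanishes at q ∈ {-3, -2, 1}.
Local minima of A (where A''>0): A(-4)=768, A(4)=-5376. Local minima of B: B(-3)=243, B(1)=-141.
So the global minimum of phi is A(4) + B(1) − 3 = -5376 − 141 − 3 = -5520, attained at (4, 1).

-5520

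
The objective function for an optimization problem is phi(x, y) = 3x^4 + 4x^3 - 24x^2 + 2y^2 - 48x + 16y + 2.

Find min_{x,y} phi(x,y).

phi(x,y) separates as P(x) + Q(y) + 2, so its minimum is min P + min Q + 2.
P'(x) = 12(x - 2)(x + 1)(x + 2) vanishes at x ∈ {-2, -1, 2}; Q'(y) = 4y + 16 vanishes at y ∈ {-4}.
Local minima of P (where P''>0): P(-2)=16, P(2)=-112. Local minima of Q: Q(-4)=-32.
So the global minimum of phi is P(2) + Q(-4) + 2 = -112 − 32 + 2 = -142, attained at (2, -4).

-142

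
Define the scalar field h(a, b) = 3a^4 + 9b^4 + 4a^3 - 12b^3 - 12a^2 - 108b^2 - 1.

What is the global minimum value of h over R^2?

h(a,b) separates as P(a) + Q(b) − 1, so its minimum is min P + min Q − 1.
P'(a) = 12a(a - 1)(a + 2) vanishes at a ∈ {-2, 0, 1}; Q'(b) = 36b(b - 3)(b + 2) vanishes at b ∈ {-2, 0, 3}.
Local minima of P (where P''>0): P(-2)=-32, P(1)=-5. Local minima of Q: Q(-2)=-192, Q(3)=-567.
So the global minimum of h is P(-2) + Q(3) − 1 = -32 − 567 − 1 = -600, attained at (-2, 3).

-600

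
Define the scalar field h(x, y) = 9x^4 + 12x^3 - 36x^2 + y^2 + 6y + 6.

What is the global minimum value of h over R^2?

h(x,y) separates as P(x) + Q(y) + 6, so its minimum is min P + min Q + 6.
P'(x) = 36x(x - 1)(x + 2) vanishes at x ∈ {-2, 0, 1}; Q'(y) = 2y + 6 vanishes at y ∈ {-3}.
Local minima of P (where P''>0): P(-2)=-96, P(1)=-15. Local minima of Q: Q(-3)=-9.
So the global minimum of h is P(-2) + Q(-3) + 6 = -96 − 9 + 6 = -99, attained at (-2, -3).

-99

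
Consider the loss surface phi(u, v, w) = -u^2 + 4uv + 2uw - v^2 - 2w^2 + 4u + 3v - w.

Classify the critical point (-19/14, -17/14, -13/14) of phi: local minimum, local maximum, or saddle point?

saddle point

The Hessian is constant: H = [[-2, 4, 2], [4, -2, 0], [2, 0, -4]].
Leading principal minors: Δ₁ = -2, Δ₂ = -12, Δ₃ = 56.
The minors fit neither the all-positive nor the alternating-sign pattern, so H is indefinite: a saddle point.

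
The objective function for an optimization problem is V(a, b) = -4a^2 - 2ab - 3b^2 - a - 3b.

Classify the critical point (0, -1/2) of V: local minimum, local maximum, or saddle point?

local maximum

The Hessian of V is constant: H = [[-8, -2], [-2, -6]].
det(H) = (-8)·(-6) − (-2)² = 44.
det(H) > 0 and tr(H) = -14 < 0, so H is negative definite and the point is a local maximum.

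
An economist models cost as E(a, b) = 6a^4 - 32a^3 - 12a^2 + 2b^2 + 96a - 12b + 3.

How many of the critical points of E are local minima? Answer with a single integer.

2

E separates as a function of a plus a function of b, so ∇E=0 decouples.
∂E/∂a = 24(a - 4)(a - 1)(a + 1) = 0 at a ∈ {-1, 1, 4}; ∂E/∂b = 4(b - 3) = 0 at b ∈ {3}.
The Hessian is diagonal: diag(E_aa, E_bb). Second derivatives: E_aa(-1)=240, E_aa(1)=-144, E_aa(4)=360; E_bb(3)=4.
Local minima occur where both diagonal entries positive: (-1, 3), (4, 3). Count: 2.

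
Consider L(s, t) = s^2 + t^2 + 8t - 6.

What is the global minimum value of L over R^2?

-22

L(s,t) separates as P(s) + Q(t) − 6, so its minimum is min P + min Q − 6.
P'(s) = 2s vanishes at s ∈ {0}; Q'(t) = 2(t + 4) vanishes at t ∈ {-4}.
Local minima of P (where P''>0): P(0)=0. Local minima of Q: Q(-4)=-16.
So the global minimum of L is P(0) + Q(-4) − 6 = 0 − 16 − 6 = -22, attained at (0, -4).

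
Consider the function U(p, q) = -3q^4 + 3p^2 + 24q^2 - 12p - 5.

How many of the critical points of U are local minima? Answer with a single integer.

1

U separates as a function of p plus a function of q, so ∇U=0 decouples.
∂U/∂p = 6(p - 2) = 0 at p ∈ {2}; ∂U/∂q = -12q(q - 2)(q + 2) = 0 at q ∈ {-2, 0, 2}.
The Hessian is diagonal: diag(U_pp, U_qq). Second derivatives: U_pp(2)=6; U_qq(-2)=-96, U_qq(0)=48, U_qq(2)=-96.
Local minima occur where both diagonal entries positive: (2, 0). Count: 1.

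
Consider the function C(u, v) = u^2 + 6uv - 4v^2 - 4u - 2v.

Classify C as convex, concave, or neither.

C is quadratic, so its Hessian is the constant matrix H = [[2, 6], [6, -8]].
det(H) = -52, tr(H) = -6.
det(H) < 0, so H is indefinite: neither convex nor concave.

neither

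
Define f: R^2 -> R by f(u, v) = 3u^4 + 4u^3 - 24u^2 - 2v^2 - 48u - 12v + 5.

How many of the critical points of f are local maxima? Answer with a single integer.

1

f separates as a function of u plus a function of v, so ∇f=0 decouples.
∂f/∂u = 12(u - 2)(u + 1)(u + 2) = 0 at u ∈ {-2, -1, 2}; ∂f/∂v = -4(v + 3) = 0 at v ∈ {-3}.
The Hessian is diagonal: diag(f_uu, f_vv). Second derivatives: f_uu(-2)=48, f_uu(-1)=-36, f_uu(2)=144; f_vv(-3)=-4.
Local maxima occur where both diagonal entries negative: (-1, -3). Count: 1.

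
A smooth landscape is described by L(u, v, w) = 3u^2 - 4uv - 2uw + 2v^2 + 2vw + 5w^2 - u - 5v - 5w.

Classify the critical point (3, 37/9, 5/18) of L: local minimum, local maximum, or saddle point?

local minimum

The Hessian is constant: H = [[6, -4, -2], [-4, 4, 2], [-2, 2, 10]].
Leading principal minors: Δ₁ = 6, Δ₂ = 8, Δ₃ = 72.
All leading minors are positive, so H is positive definite: a local minimum.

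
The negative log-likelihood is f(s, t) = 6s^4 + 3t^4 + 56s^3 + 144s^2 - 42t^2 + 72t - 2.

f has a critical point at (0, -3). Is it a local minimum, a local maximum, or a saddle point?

local minimum

The mixed partial ∂²f/∂s∂t is 0, so the Hessian at any point is diag(f_ss, f_tt) = diag(24(3s^2 + 14s + 12), 12(3t^2 - 7)).
At (0, -3): H = diag(288, 240).
Both eigenvalues are positive, so H is positive definite: a local minimum.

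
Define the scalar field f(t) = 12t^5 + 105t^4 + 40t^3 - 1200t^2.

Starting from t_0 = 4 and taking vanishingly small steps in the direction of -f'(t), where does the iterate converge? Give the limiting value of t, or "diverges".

f'(t) = 60t(t - 2)(t + 4)(t + 5), so f'(4) = 34560.
Gradient descent moves in the -f' direction, i.e. t is decreasing.
The nearest critical point in that direction is t = 2, where f'' = 5040 > 0 (a local minimum). The iterate converges there.

2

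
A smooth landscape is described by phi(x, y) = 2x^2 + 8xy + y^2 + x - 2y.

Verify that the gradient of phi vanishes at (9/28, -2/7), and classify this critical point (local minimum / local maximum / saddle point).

∇phi = (4x + 8y + 1, 8x + 2y - 2); substituting (9/28, -2/7) gives ∇phi = (0, 0), so (9/28, -2/7) is indeed a critical point.
The Hessian of phi is constant: H = [[4, 8], [8, 2]].
det(H) = 4·2 − 8² = -56.
Since det(H) < 0, H is indefinite and the critical point is a saddle point.

saddle point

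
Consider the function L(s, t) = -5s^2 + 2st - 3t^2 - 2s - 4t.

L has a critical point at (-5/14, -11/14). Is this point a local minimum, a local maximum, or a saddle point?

The Hessian of L is constant: H = [[-10, 2], [2, -6]].
det(H) = (-10)·(-6) − 2² = 56.
det(H) > 0 and tr(H) = -16 < 0, so H is negative definite and the point is a local maximum.

local maximum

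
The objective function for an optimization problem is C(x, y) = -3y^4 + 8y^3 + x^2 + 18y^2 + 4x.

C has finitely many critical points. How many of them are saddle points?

2

C separates as a function of x plus a function of y, so ∇C=0 decouples.
∂C/∂x = 2(x + 2) = 0 at x ∈ {-2}; ∂C/∂y = -12y(y - 3)(y + 1) = 0 at y ∈ {-1, 0, 3}.
The Hessian is diagonal: diag(C_xx, C_yy). Second derivatives: C_xx(-2)=2; C_yy(-1)=-48, C_yy(0)=36, C_yy(3)=-144.
Saddle points occur where the two diagonal entries have opposite signs: (-2, -1), (-2, 3). Count: 2.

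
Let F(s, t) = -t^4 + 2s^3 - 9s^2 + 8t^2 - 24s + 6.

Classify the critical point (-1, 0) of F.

saddle point

The mixed partial ∂²F/∂s∂t is 0, so the Hessian at any point is diag(F_ss, F_tt) = diag(6(2s - 3), 4(-3t^2 + 4)).
At (-1, 0): H = diag(-30, 16).
The eigenvalues have opposite signs, so H is indefinite: a saddle point.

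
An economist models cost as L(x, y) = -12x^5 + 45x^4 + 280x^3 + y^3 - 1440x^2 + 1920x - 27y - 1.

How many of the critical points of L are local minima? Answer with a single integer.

L separates as a function of x plus a function of y, so ∇L=0 decouples.
∂L/∂x = -60(x - 4)(x - 2)(x - 1)(x + 4) = 0 at x ∈ {-4, 1, 2, 4}; ∂L/∂y = 3(y - 3)(y + 3) = 0 at y ∈ {-3, 3}.
The Hessian is diagonal: diag(L_xx, L_yy). Second derivatives: L_xx(-4)=14400, L_xx(1)=-900, L_xx(2)=720, L_xx(4)=-2880; L_yy(-3)=-18, L_yy(3)=18.
Local minima occur where both diagonal entries positive: (-4, 3), (2, 3). Count: 2.

2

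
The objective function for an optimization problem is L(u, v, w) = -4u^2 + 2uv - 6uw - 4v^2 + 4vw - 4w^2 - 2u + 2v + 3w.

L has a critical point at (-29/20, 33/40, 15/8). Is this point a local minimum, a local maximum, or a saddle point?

local maximum

The Hessian is constant: H = [[-8, 2, -6], [2, -8, 4], [-6, 4, -8]].
Leading principal minors: Δ₁ = -8, Δ₂ = 60, Δ₃ = -160.
The minors alternate sign starting negative (−, +, −), so H is negative definite: a local maximum.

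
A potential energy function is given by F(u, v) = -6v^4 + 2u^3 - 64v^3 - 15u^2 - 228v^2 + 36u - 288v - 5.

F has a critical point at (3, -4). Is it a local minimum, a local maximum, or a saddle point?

saddle point

The mixed partial ∂²F/∂u∂v is 0, so the Hessian at any point is diag(F_uu, F_vv) = diag(6(2u - 5), -24(3v^2 + 16v + 19)).
At (3, -4): H = diag(6, -72).
The eigenvalues have opposite signs, so H is indefinite: a saddle point.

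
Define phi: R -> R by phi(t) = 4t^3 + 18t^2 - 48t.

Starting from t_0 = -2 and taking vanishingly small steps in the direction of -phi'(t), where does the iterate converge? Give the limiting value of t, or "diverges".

phi'(t) = 12(t - 1)(t + 4), so phi'(-2) = -72.
Gradient descent moves in the -phi' direction, i.e. t is increasing.
The nearest critical point in that direction is t = 1, where phi'' = 60 > 0 (a local minimum). The iterate converges there.

1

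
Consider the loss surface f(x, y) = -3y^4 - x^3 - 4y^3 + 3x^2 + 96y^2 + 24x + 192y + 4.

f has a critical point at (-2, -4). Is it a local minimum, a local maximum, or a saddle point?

The mixed partial ∂²f/∂x∂y is 0, so the Hessian at any point is diag(f_xx, f_yy) = diag(6(-x + 1), 12(-3y^2 - 2y + 16)).
At (-2, -4): H = diag(18, -288).
The eigenvalues have opposite signs, so H is indefinite: a saddle point.

saddle point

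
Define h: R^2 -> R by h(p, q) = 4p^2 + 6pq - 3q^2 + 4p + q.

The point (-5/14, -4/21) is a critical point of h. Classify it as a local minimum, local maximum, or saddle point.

saddle point

The Hessian of h is constant: H = [[8, 6], [6, -6]].
det(H) = 8·(-6) − 6² = -84.
Since det(H) < 0, H is indefinite and the critical point is a saddle point.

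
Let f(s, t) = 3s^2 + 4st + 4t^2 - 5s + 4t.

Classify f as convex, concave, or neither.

convex

f is quadratic, so its Hessian is the constant matrix H = [[6, 4], [4, 8]].
det(H) = 32, tr(H) = 14.
det(H) > 0 and tr(H) > 0, so H is positive definite everywhere: convex.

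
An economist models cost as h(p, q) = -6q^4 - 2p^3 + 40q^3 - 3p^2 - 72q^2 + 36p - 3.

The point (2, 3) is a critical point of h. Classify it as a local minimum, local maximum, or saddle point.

local maximum

The mixed partial ∂²h/∂p∂q is 0, so the Hessian at any point is diag(h_pp, h_qq) = diag(-6(2p + 1), 24(-3q^2 + 10q - 6)).
At (2, 3): H = diag(-30, -72).
Both eigenvalues are negative, so H is negative definite: a local maximum.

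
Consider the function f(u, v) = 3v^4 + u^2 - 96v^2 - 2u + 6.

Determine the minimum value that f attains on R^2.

-763

f(u,v) separates as P(u) + Q(v) + 6, so its minimum is min P + min Q + 6.
P'(u) = 2u - 2 vanishes at u ∈ {1}; Q'(v) = 12v(v - 4)(v + 4) vanishes at v ∈ {-4, 0, 4}.
Local minima of P (where P''>0): P(1)=-1. Local minima of Q: Q(-4)=-768, Q(4)=-768.
So the global minimum of f is P(1) + Q(-4) + 6 = -1 − 768 + 6 = -763, attained at (1, -4).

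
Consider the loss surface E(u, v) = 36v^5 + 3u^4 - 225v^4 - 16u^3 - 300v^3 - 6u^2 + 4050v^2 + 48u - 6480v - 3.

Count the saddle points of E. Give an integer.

6

E separates as a function of u plus a function of v, so ∇E=0 decouples.
∂E/∂u = 12(u - 4)(u - 1)(u + 1) = 0 at u ∈ {-1, 1, 4}; ∂E/∂v = 180(v - 4)(v - 3)(v - 1)(v + 3) = 0 at v ∈ {-3, 1, 3, 4}.
The Hessian is diagonal: diag(E_uu, E_vv). Second derivatives: E_uu(-1)=120, E_uu(1)=-72, E_uu(4)=180; E_vv(-3)=-30240, E_vv(1)=4320, E_vv(3)=-2160, E_vv(4)=3780.
Saddle points occur where the two diagonal entries have opposite signs: (-1, -3), (-1, 3), (1, 1), (1, 4), (4, -3), (4, 3). Count: 6.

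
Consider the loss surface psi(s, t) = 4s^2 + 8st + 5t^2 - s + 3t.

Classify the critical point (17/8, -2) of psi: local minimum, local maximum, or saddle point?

local minimum

The Hessian of psi is constant: H = [[8, 8], [8, 10]].
det(H) = 8·10 − 8² = 16.
det(H) > 0 and tr(H) = 18 > 0, so H is positive definite and the point is a local minimum.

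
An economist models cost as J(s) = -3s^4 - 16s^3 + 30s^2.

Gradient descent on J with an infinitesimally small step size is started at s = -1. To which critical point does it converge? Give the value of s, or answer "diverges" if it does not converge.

J'(s) = -12s(s - 1)(s + 5), so J'(-1) = -96.
Gradient descent moves in the -J' direction, i.e. s is increasing.
The nearest critical point in that direction is s = 0, where J'' = 60 > 0 (a local minimum). The iterate converges there.

0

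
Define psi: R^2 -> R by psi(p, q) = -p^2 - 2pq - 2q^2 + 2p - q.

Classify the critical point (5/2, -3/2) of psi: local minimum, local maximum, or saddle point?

The Hessian of psi is constant: H = [[-2, -2], [-2, -4]].
det(H) = (-2)·(-4) − (-2)² = 4.
det(H) > 0 and tr(H) = -6 < 0, so H is negative definite and the point is a local maximum.

local maximum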